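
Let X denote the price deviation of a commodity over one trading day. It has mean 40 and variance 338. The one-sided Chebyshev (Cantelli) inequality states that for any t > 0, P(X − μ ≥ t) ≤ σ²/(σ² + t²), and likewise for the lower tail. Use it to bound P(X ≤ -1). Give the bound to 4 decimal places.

Here σ² = 338 and t = 41, so σ² + t² = 2019.
Cantelli's bound: 338/2019 = 0.1674.

0.1674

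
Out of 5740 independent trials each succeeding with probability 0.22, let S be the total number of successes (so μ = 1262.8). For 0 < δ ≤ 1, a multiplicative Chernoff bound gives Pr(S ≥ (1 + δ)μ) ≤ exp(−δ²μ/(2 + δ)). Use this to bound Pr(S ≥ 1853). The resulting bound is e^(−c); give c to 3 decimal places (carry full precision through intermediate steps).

111.797

Write 1853 = (1 + δ)μ, so δ = 1853/1262.8 − 1 = 0.4673741…
Then the exponent is δ²μ/(2 + δ) = (1853 − μ)² / (μ·(2 + δ)) = 111.796662.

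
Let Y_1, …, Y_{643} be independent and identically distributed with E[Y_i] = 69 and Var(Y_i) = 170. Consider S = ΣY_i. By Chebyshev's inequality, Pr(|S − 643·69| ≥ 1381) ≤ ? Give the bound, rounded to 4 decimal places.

0.0573

Var(S) = n·Var(Y_i) = 643·170 = 109310.
Chebyshev: Pr(|S − 643·69| ≥ 1381) ≤ Var(S)/1381² = 109310/1907161 = 0.0573.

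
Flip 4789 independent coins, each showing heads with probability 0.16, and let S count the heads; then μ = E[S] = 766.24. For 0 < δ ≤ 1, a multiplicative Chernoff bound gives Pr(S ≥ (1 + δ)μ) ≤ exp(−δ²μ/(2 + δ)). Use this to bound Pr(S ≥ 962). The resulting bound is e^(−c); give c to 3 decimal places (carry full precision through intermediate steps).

Write 962 = (1 + δ)μ, so δ = 962/766.24 − 1 = 0.2554813…
Then the exponent is δ²μ/(2 + δ) = (962 − μ)² / (μ·(2 + δ)) = 22.173991.

22.174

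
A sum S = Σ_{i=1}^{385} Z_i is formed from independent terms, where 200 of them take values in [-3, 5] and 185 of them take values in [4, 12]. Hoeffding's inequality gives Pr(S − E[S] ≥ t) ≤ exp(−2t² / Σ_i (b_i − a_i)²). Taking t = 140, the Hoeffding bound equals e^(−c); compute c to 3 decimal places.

Σ(b_i − a_i)² = 200·8² + 185·8² = 24640.
c = 2t² / 24640 = 2·140² / 24640 = 1.5909.

1.591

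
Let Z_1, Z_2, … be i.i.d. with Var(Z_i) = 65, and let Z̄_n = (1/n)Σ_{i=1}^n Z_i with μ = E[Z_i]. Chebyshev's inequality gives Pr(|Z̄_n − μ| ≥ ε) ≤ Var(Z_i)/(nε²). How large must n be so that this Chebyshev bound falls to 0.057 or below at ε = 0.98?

1188

Require 65/(n·0.98²) ≤ 0.057, i.e. n ≥ 65/(0.057·0.98²) = 1187.371.
The smallest integer n is 1188.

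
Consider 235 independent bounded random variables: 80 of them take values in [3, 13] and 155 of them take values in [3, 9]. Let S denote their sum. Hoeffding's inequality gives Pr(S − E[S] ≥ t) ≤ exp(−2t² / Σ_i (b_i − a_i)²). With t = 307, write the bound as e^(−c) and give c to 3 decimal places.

13.881

Σ(b_i − a_i)² = 80·10² + 155·6² = 13580.
c = 2t² / 13580 = 2·307² / 13580 = 13.8806.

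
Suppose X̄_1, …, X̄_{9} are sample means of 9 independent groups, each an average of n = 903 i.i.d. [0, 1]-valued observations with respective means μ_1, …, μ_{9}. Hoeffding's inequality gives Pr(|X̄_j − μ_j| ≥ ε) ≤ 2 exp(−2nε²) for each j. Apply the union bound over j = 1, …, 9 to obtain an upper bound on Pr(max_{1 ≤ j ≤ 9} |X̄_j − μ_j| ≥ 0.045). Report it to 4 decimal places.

0.4645

Per-experiment Hoeffding bound: 2·exp(−2·903·0.045²) = 2·exp(−3.65715) = 0.051612.
Union bound over 9 events: 9·0.051612 = 0.46451.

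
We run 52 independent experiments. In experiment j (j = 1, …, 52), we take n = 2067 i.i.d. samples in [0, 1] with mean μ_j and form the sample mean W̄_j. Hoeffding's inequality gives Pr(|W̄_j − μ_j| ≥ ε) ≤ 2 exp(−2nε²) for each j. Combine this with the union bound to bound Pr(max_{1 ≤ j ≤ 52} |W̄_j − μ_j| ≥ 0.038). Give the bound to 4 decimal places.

Per-experiment Hoeffding bound: 2·exp(−2·2067·0.038²) = 2·exp(−5.96950) = 0.0051111.
Union bound over 52 events: 52·0.0051111 = 0.26578.

0.2658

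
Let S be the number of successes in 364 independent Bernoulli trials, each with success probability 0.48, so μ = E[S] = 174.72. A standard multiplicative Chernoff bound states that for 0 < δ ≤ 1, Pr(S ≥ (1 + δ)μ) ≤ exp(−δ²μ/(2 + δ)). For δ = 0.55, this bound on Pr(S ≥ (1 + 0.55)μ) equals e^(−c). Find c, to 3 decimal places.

20.727

c = δ²μ/(2 + δ) = 0.55²·174.72/(2 + 0.55) = 20.7266.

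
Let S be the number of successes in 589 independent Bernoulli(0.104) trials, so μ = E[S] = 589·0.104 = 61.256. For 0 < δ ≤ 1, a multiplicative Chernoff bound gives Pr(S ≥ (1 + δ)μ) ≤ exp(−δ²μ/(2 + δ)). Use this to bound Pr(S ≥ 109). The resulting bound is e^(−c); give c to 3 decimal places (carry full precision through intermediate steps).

Write 109 = (1 + δ)μ, so δ = 109/61.256 − 1 = 0.7794175…
Then the exponent is δ²μ/(2 + δ) = (109 − μ)² / (μ·(2 + δ)) = 13.388600.

13.389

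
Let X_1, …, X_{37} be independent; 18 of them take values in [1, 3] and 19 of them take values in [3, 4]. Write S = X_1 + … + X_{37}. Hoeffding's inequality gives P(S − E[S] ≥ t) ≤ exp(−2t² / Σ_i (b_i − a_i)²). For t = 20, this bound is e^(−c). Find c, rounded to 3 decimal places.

Σ(b_i − a_i)² = 18·2² + 19·1² = 91.
c = 2t² / 91 = 2·20² / 91 = 8.7912.

8.791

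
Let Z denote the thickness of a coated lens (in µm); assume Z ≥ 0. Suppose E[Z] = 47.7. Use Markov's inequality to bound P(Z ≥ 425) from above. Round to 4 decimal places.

Markov's inequality: for a non-negative random variable, P(Z ≥ a) ≤ E[Z]/a.
Here E[Z] = 47.7 and a = 425, so the bound is 47.7/425 = 0.1122.

0.1122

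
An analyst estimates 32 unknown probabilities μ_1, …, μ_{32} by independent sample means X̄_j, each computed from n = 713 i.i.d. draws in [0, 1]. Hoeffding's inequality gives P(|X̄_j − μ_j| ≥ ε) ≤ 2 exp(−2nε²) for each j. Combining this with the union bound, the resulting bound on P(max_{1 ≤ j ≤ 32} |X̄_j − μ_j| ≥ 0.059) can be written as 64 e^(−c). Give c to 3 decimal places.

4.964

Union bound over the 32 events: P(max_{1 ≤ j ≤ 32} |X̄_j − μ_j| ≥ 0.059) ≤ 32·2·exp(−2nε²) = 64 exp(−2·713·0.059²).
So c = 2·713·0.059² = 4.9639.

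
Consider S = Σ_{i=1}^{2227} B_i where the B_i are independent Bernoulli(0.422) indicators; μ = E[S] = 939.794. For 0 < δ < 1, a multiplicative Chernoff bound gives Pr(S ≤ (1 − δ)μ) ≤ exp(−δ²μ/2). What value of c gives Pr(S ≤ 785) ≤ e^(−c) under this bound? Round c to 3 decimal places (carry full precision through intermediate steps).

12.748

Write 785 = (1 − δ)μ, so δ = 1 − 785/939.794 = 0.1647106…
Then the exponent is δ²μ/2 = (μ − 785)²/(2μ) = 12.748104.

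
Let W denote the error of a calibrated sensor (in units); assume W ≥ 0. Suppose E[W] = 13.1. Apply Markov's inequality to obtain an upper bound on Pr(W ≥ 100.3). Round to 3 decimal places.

Markov's inequality: for a non-negative random variable, Pr(W ≥ a) ≤ E[W]/a.
Here E[W] = 13.1 and a = 100.3, so the bound is 13.1/100.3 = 0.1306.

0.131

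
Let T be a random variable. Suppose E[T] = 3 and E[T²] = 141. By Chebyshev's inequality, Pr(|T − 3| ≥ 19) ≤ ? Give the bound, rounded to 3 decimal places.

0.366

Var(T) = E[T²] − (E[T])² = 141 − 9 = 132.
Chebyshev's inequality: Pr(|T − μ| ≥ t) ≤ Var(T)/t² = 132/361 = 0.3657.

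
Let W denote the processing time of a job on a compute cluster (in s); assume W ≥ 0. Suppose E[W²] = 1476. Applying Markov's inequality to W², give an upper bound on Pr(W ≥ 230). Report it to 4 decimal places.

Since W ≥ 0, the event {W ≥ 230} is the same as {W² ≥ 52900}.
Markov's inequality applied to W² gives Pr(W² ≥ 52900) ≤ E[W²]/52900 = 1476/52900 = 0.0279.

0.0279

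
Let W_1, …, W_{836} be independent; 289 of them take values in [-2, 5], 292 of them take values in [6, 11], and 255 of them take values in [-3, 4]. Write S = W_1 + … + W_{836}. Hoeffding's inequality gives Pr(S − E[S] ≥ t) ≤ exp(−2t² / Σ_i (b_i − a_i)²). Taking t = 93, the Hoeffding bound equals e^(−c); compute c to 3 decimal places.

Σ(b_i − a_i)² = 289·7² + 292·5² + 255·7² = 33956.
c = 2t² / 33956 = 2·93² / 33956 = 0.5094.

0.509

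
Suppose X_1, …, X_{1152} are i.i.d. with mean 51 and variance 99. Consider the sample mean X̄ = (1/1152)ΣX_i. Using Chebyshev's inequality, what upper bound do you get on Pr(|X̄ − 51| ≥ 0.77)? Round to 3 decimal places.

Var(X̄) = Var(X_i)/n = 99/1152 = 0.085938.
Chebyshev: Pr(|X̄ − 51| ≥ 0.77) ≤ Var(X̄)/(0.77)² = 99/(1152·0.77²) = 0.1449.

0.145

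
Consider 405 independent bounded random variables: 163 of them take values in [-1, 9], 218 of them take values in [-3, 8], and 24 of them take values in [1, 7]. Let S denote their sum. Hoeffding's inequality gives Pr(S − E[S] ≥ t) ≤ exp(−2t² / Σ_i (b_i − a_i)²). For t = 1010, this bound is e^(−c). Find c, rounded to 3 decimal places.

46.856

Σ(b_i − a_i)² = 163·10² + 218·11² + 24·6² = 43542.
c = 2t² / 43542 = 2·1010² / 43542 = 46.8559.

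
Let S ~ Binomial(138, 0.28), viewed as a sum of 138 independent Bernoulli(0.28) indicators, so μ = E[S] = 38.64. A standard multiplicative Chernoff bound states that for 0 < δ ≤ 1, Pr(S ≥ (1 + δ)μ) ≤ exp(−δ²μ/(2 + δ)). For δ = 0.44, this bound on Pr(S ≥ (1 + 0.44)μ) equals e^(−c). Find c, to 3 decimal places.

c = δ²μ/(2 + δ) = 0.44²·38.64/(2 + 0.44) = 3.0659.

3.066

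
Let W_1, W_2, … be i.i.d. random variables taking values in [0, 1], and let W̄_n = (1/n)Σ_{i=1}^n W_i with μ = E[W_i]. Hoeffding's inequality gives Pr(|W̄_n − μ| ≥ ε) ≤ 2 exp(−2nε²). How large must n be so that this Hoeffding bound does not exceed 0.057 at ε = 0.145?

85

Require 2·exp(−2nε²) ≤ 0.057, i.e. 2nε² ≥ ln(2/0.057) = 3.557851.
So n ≥ 3.557851 / (2·0.145²) = 84.610.
The smallest integer n is 85.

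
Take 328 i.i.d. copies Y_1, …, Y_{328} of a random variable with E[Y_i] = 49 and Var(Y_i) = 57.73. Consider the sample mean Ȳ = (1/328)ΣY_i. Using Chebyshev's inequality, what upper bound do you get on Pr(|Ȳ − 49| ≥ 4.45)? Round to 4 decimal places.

Var(Ȳ) = Var(Y_i)/n = 57.73/328 = 0.17601.
Chebyshev: Pr(|Ȳ − 49| ≥ 4.45) ≤ Var(Ȳ)/(4.45)² = 57.73/(328·4.45²) = 0.0089.

0.0089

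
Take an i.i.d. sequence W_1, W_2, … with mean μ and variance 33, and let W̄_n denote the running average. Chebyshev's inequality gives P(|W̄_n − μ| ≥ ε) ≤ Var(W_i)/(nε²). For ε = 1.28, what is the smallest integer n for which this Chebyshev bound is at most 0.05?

Require 33/(n·1.28²) ≤ 0.05, i.e. n ≥ 33/(0.05·1.28²) = 402.832.
The smallest integer n is 403.

403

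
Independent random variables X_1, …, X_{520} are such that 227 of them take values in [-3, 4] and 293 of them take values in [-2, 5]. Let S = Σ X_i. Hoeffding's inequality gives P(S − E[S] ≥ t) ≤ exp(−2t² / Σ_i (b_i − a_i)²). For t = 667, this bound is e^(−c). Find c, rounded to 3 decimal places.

Σ(b_i − a_i)² = 227·7² + 293·7² = 25480.
c = 2t² / 25480 = 2·667² / 25480 = 34.9206.

34.921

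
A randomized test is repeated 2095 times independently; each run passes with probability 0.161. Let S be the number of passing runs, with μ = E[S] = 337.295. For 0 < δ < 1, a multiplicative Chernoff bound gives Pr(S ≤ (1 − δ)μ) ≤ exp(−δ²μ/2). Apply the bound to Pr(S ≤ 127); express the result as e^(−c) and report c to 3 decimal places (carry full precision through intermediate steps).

65.557

Write 127 = (1 − δ)μ, so δ = 1 − 127/337.295 = 0.623475…
Then the exponent is δ²μ/2 = (μ − 127)²/(2μ) = 65.556838.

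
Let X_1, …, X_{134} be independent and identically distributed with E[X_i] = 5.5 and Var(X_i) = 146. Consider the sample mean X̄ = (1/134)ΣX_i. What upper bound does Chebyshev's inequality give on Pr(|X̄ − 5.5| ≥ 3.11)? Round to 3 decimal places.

0.113

Var(X̄) = Var(X_i)/n = 146/134 = 1.0896.
Chebyshev: Pr(|X̄ − 5.5| ≥ 3.11) ≤ Var(X̄)/(3.11)² = 146/(134·3.11²) = 0.1126.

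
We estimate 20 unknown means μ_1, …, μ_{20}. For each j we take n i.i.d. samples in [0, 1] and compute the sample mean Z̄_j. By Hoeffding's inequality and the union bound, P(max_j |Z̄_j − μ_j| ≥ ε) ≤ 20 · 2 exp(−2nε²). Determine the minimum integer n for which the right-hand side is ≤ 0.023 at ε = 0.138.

Need 2·20·exp(−2nε²) ≤ 0.023, i.e. exp(−2nε²) ≤ 0.023/40.
So 2nε² ≥ ln(40/0.023) = 7.461141.
Hence n ≥ 7.461141/(2·0.138²) = 195.892.
The smallest integer n is 196.

196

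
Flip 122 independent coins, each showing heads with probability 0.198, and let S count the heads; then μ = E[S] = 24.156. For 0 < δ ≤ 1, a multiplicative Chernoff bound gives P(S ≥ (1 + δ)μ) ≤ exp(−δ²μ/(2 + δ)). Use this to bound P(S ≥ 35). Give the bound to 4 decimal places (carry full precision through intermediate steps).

Write 35 = (1 + δ)μ, so δ = 35/24.156 − 1 = 0.4489154…
Then the exponent is δ²μ/(2 + δ) = (35 − μ)² / (μ·(2 + δ)) = 1.987834.
Bound = exp(−1.987834) = 0.13699.

0.1370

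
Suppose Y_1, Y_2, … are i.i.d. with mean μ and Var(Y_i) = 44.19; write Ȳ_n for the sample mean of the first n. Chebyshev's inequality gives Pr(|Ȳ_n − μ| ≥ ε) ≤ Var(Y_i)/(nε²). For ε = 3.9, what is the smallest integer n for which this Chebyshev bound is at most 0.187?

Require 44.19/(n·3.9²) ≤ 0.187, i.e. n ≥ 44.19/(0.187·3.9²) = 15.536.
The smallest integer n is 16.

16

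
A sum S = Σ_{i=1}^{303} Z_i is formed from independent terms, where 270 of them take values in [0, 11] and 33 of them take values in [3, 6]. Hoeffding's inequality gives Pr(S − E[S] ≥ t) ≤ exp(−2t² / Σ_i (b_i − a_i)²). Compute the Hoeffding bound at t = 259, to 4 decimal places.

0.0171

Σ(b_i − a_i)² = 270·11² + 33·3² = 32967.
Exponent = 2·259² / 32967 = 4.06958.
Bound = exp(−4.06958) = 0.01708.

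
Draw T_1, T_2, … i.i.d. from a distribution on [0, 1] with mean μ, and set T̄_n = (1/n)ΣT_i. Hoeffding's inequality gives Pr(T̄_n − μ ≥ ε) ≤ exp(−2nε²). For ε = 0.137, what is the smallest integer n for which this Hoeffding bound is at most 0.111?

59

Require exp(−2nε²) ≤ 0.111, i.e. 2nε² ≥ ln(1/0.111) = 2.198225.
So n ≥ 2.198225 / (2·0.137²) = 58.560.
The smallest integer n is 59.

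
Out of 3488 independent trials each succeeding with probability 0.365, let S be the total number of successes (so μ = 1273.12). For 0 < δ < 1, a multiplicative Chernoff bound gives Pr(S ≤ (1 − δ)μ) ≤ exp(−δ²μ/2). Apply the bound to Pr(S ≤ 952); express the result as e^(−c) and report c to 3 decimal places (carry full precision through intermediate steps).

40.498

Write 952 = (1 − δ)μ, so δ = 1 − 952/1273.12 = 0.2522307…
Then the exponent is δ²μ/2 = (μ − 952)²/(2μ) = 40.498168.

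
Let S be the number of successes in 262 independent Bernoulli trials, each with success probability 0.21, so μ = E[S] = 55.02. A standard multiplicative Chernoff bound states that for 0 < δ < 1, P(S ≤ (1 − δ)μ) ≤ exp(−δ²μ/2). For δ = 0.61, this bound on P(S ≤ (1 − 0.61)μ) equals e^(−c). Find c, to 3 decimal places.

c = δ²μ/2 = 0.61²·55.02/2 = 10.2365.

10.236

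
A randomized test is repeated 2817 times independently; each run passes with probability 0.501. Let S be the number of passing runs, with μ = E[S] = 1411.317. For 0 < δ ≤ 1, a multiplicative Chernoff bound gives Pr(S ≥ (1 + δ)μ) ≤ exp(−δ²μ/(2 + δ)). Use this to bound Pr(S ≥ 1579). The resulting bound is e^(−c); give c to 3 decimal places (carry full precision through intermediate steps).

9.403

Write 1579 = (1 + δ)μ, so δ = 1579/1411.317 − 1 = 0.1188131…
Then the exponent is δ²μ/(2 + δ) = (1579 − μ)² / (μ·(2 + δ)) = 9.402879.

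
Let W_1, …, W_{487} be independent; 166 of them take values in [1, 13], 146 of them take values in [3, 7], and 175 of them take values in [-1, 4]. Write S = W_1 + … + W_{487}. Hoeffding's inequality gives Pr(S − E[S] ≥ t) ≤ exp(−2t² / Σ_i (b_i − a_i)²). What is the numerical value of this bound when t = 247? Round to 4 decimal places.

Σ(b_i − a_i)² = 166·12² + 146·4² + 175·5² = 30615.
Exponent = 2·247² / 30615 = 3.98556.
Bound = exp(−3.98556) = 0.01858.

0.0186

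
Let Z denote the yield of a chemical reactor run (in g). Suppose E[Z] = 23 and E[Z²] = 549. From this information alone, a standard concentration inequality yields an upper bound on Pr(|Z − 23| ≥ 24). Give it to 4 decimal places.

0.0347

The first two moments determine the variance, so Chebyshev's inequality is the sharpest standard bound available.
Var(Z) = E[Z²] − (E[Z])² = 549 − 529 = 20.
Chebyshev's inequality: Pr(|Z − μ| ≥ t) ≤ Var(Z)/t² = 20/576 = 0.0347.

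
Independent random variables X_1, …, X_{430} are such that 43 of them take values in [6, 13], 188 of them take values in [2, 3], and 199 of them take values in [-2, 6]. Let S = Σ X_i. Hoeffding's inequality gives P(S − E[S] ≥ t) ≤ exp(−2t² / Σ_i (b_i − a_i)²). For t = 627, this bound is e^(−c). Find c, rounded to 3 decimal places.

52.309

Σ(b_i − a_i)² = 43·7² + 188·1² + 199·8² = 15031.
c = 2t² / 15031 = 2·627² / 15031 = 52.3091.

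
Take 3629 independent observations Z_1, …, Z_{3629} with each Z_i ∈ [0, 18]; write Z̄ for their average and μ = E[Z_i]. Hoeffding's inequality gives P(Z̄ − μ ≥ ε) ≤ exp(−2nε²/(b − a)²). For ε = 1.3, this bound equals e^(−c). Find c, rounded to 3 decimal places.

c = 2nε²/(b − a)² = 2·3629·1.3² / 18² = 37.8581.

37.858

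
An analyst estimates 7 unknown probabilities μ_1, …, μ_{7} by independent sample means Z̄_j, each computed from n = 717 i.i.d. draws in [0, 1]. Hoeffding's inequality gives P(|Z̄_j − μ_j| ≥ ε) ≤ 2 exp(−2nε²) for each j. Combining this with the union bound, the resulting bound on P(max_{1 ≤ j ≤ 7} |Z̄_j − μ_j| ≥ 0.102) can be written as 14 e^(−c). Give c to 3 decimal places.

14.919

Union bound over the 7 events: P(max_{1 ≤ j ≤ 7} |Z̄_j − μ_j| ≥ 0.102) ≤ 7·2·exp(−2nε²) = 14 exp(−2·717·0.102²).
So c = 2·717·0.102² = 14.9193.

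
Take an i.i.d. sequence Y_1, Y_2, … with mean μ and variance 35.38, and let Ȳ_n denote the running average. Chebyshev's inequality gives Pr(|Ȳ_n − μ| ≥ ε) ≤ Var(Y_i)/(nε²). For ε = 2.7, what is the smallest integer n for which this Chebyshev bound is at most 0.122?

40

Require 35.38/(n·2.7²) ≤ 0.122, i.e. n ≥ 35.38/(0.122·2.7²) = 39.781.
The smallest integer n is 40.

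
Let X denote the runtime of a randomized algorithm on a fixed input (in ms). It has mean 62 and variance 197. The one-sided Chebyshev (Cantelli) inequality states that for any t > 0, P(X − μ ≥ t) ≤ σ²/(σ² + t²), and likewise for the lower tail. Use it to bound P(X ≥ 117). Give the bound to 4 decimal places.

Here σ² = 197 and t = 55, so σ² + t² = 3222.
Cantelli's bound: 197/3222 = 0.0611.

0.0611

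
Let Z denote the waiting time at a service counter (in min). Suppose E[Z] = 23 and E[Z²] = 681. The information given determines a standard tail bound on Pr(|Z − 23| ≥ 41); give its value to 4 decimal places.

The first two moments determine the variance, so Chebyshev's inequality is the sharpest standard bound available.
Var(Z) = E[Z²] − (E[Z])² = 681 − 529 = 152.
Chebyshev's inequality: Pr(|Z − μ| ≥ t) ≤ Var(Z)/t² = 152/1681 = 0.0904.

0.0904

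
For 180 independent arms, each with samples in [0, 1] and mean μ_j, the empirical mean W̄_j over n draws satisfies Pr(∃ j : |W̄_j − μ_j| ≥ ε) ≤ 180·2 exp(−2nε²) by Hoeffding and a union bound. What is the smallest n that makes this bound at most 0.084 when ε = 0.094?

474

Need 2·180·exp(−2nε²) ≤ 0.084, i.e. exp(−2nε²) ≤ 0.084/360.
So 2nε² ≥ ln(360/0.084) = 8.363043.
Hence n ≥ 8.363043/(2·0.094²) = 473.237.
The smallest integer n is 474.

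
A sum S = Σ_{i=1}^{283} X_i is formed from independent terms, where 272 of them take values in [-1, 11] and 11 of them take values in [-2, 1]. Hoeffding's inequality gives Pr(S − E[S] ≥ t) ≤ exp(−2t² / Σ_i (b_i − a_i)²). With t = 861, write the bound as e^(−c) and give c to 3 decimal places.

Σ(b_i − a_i)² = 272·12² + 11·3² = 39267.
c = 2t² / 39267 = 2·861² / 39267 = 37.7580.

37.758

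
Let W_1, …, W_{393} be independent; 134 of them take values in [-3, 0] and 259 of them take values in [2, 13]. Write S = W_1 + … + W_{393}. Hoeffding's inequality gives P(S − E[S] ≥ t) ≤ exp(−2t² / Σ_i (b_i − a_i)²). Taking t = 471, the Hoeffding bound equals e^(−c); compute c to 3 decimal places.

13.633

Σ(b_i − a_i)² = 134·3² + 259·11² = 32545.
c = 2t² / 32545 = 2·471² / 32545 = 13.6329.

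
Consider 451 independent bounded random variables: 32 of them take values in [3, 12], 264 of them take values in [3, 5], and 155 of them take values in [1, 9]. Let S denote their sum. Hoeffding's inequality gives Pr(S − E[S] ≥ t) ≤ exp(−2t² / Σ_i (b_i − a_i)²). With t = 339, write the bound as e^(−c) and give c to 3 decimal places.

16.940

Σ(b_i − a_i)² = 32·9² + 264·2² + 155·8² = 13568.
c = 2t² / 13568 = 2·339² / 13568 = 16.9400.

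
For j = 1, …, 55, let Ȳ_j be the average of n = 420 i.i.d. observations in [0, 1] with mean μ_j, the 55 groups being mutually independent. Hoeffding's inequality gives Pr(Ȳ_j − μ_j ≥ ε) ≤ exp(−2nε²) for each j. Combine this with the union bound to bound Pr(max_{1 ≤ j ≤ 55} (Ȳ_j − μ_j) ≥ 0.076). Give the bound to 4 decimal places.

Per-experiment Hoeffding bound: exp(−2·420·0.076²) = exp(−4.85184) = 0.007814.
Union bound over 55 events: 55·0.007814 = 0.42977.

0.4298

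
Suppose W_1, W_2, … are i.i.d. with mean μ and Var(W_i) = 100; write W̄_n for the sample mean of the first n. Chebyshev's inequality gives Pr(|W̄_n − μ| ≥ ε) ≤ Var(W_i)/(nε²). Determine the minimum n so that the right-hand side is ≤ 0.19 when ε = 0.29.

Require 100/(n·0.29²) ≤ 0.19, i.e. n ≥ 100/(0.19·0.29²) = 6258.214.
The smallest integer n is 6259.

6259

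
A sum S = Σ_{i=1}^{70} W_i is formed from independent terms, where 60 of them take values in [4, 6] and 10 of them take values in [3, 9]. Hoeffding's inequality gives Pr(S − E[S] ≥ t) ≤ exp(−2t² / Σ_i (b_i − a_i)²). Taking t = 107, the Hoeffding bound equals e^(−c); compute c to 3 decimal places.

Σ(b_i − a_i)² = 60·2² + 10·6² = 600.
c = 2t² / 600 = 2·107² / 600 = 38.1633.

38.163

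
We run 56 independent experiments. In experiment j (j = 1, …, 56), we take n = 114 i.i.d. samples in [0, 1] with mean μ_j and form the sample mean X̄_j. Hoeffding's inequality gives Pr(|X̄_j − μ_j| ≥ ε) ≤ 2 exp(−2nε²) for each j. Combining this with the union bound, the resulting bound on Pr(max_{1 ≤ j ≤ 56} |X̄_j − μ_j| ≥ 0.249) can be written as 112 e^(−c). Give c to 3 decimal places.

Union bound over the 56 events: Pr(max_{1 ≤ j ≤ 56} |X̄_j − μ_j| ≥ 0.249) ≤ 56·2·exp(−2nε²) = 112 exp(−2·114·0.249²).
So c = 2·114·0.249² = 14.1362.

14.136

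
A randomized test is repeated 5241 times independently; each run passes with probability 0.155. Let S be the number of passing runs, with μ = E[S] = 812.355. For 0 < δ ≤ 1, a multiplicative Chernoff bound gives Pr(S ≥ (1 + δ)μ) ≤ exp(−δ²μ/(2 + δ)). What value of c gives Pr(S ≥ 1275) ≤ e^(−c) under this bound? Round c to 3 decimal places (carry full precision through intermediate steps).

102.541

Write 1275 = (1 + δ)μ, so δ = 1275/812.355 − 1 = 0.5695109…
Then the exponent is δ²μ/(2 + δ) = (1275 − μ)² / (μ·(2 + δ)) = 102.541444.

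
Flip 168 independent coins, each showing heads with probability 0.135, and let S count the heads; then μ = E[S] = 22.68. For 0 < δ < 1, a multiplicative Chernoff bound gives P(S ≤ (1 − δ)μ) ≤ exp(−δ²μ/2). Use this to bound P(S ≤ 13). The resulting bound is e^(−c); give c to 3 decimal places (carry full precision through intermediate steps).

2.066

Write 13 = (1 − δ)μ, so δ = 1 − 13/22.68 = 0.4268078…
Then the exponent is δ²μ/2 = (μ − 13)²/(2μ) = 2.065750.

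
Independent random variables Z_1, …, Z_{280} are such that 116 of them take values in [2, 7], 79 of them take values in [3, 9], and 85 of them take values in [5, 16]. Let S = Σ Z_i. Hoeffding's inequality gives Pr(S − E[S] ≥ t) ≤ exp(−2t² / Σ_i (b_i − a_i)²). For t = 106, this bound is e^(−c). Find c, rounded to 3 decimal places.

1.402

Σ(b_i − a_i)² = 116·5² + 79·6² + 85·11² = 16029.
c = 2t² / 16029 = 2·106² / 16029 = 1.4020.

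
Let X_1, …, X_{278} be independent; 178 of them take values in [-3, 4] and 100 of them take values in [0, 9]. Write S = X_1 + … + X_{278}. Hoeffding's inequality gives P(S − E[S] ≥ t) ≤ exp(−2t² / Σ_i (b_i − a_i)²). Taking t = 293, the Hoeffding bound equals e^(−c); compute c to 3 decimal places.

Σ(b_i − a_i)² = 178·7² + 100·9² = 16822.
c = 2t² / 16822 = 2·293² / 16822 = 10.2068.

10.207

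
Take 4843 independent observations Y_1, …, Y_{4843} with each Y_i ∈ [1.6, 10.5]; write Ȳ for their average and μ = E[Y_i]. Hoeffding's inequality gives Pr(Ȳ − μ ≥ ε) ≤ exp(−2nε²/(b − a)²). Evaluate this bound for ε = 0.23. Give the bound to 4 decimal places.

Exponent: 2nε²/(b − a)² = 2·4843·0.23² / 8.9² = 6.46875.
Bound = exp(−6.46875) = 0.00155.

0.0016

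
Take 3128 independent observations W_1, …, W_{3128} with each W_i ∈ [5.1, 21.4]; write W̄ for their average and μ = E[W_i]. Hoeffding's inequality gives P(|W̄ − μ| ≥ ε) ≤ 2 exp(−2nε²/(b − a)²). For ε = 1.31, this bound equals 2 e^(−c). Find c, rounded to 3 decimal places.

40.408

c = 2nε²/(b − a)² = 2·3128·1.31² / 16.3² = 40.4077.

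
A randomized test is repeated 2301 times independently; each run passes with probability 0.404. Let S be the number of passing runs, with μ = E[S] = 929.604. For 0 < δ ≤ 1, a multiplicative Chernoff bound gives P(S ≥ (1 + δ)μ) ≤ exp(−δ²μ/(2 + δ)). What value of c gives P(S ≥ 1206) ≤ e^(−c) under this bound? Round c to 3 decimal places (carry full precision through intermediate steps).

35.772

Write 1206 = (1 + δ)μ, so δ = 1206/929.604 − 1 = 0.2973266…
Then the exponent is δ²μ/(2 + δ) = (1206 − μ)² / (μ·(2 + δ)) = 35.771964.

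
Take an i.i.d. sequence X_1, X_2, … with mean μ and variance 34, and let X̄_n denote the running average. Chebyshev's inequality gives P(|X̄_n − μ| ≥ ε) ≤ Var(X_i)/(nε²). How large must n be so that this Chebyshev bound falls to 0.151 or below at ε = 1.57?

Require 34/(n·1.57²) ≤ 0.151, i.e. n ≥ 34/(0.151·1.57²) = 91.349.
The smallest integer n is 92.

92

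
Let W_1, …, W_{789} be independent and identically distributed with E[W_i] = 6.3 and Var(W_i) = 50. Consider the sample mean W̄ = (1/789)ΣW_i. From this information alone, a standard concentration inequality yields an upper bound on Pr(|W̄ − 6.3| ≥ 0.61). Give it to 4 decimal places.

With mean and variance of each term known, Chebyshev's inequality bounds the deviation of the sum (or sample mean).
Var(W̄) = Var(W_i)/n = 50/789 = 0.063371.
Chebyshev: Pr(|W̄ − 6.3| ≥ 0.61) ≤ Var(W̄)/(0.61)² = 50/(789·0.61²) = 0.1703.

0.1703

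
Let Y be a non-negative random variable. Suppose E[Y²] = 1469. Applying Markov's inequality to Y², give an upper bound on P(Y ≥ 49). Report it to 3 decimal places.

0.612

Since Y ≥ 0, the event {Y ≥ 49} is the same as {Y² ≥ 2401}.
Markov's inequality applied to Y² gives P(Y² ≥ 2401) ≤ E[Y²]/2401 = 1469/2401 = 0.6118.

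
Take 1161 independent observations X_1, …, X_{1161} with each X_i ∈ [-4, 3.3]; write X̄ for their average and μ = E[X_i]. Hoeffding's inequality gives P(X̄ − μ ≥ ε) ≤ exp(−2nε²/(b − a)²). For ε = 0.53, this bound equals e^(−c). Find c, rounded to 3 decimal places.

c = 2nε²/(b − a)² = 2·1161·0.53² / 7.3² = 12.2396.

12.240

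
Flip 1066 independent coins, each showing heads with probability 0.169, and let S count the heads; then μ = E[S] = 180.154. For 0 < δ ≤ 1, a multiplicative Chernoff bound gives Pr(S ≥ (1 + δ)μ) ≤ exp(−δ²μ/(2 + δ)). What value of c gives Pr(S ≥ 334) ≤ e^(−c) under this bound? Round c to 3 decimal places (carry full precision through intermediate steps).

Write 334 = (1 + δ)μ, so δ = 334/180.154 − 1 = 0.8539694…
Then the exponent is δ²μ/(2 + δ) = (334 − μ)² / (μ·(2 + δ)) = 46.034052.

46.034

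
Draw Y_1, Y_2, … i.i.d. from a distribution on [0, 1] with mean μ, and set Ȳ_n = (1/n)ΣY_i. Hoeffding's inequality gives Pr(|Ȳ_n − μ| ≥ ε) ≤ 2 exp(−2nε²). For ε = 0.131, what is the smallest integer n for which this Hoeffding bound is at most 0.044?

112

Require 2·exp(−2nε²) ≤ 0.044, i.e. 2nε² ≥ ln(2/0.044) = 3.816713.
So n ≥ 3.816713 / (2·0.131²) = 111.203.
The smallest integer n is 112.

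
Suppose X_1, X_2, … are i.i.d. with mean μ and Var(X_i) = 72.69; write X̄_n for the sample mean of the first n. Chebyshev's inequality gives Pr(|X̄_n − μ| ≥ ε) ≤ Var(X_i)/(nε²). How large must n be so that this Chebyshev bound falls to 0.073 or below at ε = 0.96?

Require 72.69/(n·0.96²) ≤ 0.073, i.e. n ≥ 72.69/(0.073·0.96²) = 1080.462.
The smallest integer n is 1081.

1081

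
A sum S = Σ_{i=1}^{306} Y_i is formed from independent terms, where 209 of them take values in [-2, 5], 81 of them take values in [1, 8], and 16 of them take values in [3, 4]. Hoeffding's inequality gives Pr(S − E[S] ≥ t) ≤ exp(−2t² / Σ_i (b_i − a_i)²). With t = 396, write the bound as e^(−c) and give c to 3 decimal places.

22.046

Σ(b_i − a_i)² = 209·7² + 81·7² + 16·1² = 14226.
c = 2t² / 14226 = 2·396² / 14226 = 22.0464.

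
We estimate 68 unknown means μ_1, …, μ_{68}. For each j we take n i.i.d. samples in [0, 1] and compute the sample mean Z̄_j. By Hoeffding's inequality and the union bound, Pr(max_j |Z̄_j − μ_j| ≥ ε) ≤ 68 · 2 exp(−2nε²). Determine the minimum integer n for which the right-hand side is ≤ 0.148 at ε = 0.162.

Need 2·68·exp(−2nε²) ≤ 0.148, i.e. exp(−2nε²) ≤ 0.148/136.
So 2nε² ≥ ln(136/0.148) = 6.823198.
Hence n ≥ 6.823198/(2·0.162²) = 129.995.
The smallest integer n is 130.

130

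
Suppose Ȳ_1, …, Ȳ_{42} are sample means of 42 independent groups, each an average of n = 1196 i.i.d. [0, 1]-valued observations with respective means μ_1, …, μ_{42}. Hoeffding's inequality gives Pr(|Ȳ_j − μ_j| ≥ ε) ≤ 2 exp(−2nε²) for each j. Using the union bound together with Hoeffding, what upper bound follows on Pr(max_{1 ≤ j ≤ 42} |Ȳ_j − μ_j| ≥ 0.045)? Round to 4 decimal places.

Per-experiment Hoeffding bound: 2·exp(−2·1196·0.045²) = 2·exp(−4.84380) = 0.015754.
Union bound over 42 events: 42·0.015754 = 0.66167.

0.6617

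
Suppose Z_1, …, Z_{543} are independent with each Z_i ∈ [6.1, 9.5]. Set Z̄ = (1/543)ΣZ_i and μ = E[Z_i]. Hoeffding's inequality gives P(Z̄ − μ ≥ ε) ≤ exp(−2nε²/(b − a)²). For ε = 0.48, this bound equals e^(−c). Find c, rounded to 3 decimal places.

c = 2nε²/(b − a)² = 2·543·0.48² / 3.4² = 21.6448.

21.645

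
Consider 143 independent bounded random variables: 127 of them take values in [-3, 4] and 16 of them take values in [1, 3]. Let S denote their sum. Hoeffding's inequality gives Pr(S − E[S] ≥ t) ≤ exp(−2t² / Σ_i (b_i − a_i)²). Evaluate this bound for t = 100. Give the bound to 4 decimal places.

0.0415

Σ(b_i − a_i)² = 127·7² + 16·2² = 6287.
Exponent = 2·100² / 6287 = 3.18117.
Bound = exp(−3.18117) = 0.04154.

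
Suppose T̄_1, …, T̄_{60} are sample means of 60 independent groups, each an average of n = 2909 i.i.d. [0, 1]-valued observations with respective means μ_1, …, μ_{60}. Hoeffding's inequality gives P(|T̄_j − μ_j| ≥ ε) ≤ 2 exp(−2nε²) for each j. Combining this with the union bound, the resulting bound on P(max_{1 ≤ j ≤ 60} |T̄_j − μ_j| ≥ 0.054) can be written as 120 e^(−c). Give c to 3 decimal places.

16.965

Union bound over the 60 events: P(max_{1 ≤ j ≤ 60} |T̄_j − μ_j| ≥ 0.054) ≤ 60·2·exp(−2nε²) = 120 exp(−2·2909·0.054²).
So c = 2·2909·0.054² = 16.9653.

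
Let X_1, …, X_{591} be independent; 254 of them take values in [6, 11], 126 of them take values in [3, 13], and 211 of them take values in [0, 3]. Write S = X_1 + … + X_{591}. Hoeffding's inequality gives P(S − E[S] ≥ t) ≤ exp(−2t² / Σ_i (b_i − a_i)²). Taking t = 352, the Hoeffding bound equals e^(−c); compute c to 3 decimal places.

Σ(b_i − a_i)² = 254·5² + 126·10² + 211·3² = 20849.
c = 2t² / 20849 = 2·352² / 20849 = 11.8858.

11.886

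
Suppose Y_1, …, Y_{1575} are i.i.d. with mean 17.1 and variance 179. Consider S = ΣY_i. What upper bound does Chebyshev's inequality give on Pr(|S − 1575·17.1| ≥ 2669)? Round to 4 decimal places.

0.0396

Var(S) = n·Var(Y_i) = 1575·179 = 281925.
Chebyshev: Pr(|S − 1575·17.1| ≥ 2669) ≤ Var(S)/2669² = 281925/7123561 = 0.0396.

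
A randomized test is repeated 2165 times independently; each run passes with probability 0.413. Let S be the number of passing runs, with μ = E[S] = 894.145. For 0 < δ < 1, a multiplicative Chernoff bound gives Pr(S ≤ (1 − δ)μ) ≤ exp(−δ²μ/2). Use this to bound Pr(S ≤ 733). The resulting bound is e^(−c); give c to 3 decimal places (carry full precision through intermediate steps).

Write 733 = (1 − δ)μ, so δ = 1 − 733/894.145 = 0.1802224…
Then the exponent is δ²μ/2 = (μ − 733)²/(2μ) = 14.520973.

14.521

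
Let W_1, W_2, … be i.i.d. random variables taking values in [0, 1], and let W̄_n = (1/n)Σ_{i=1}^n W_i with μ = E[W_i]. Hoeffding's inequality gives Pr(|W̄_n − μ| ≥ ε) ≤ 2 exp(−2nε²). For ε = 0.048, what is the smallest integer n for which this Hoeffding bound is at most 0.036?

872

Require 2·exp(−2nε²) ≤ 0.036, i.e. 2nε² ≥ ln(2/0.036) = 4.017384.
So n ≥ 4.017384 / (2·0.048²) = 871.828.
The smallest integer n is 872.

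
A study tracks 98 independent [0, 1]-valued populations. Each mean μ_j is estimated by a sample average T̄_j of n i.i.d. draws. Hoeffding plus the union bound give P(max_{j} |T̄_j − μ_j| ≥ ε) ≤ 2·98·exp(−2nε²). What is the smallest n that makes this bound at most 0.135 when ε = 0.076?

Need 2·98·exp(−2nε²) ≤ 0.135, i.e. exp(−2nε²) ≤ 0.135/196.
So 2nε² ≥ ln(196/0.135) = 7.280595.
Hence n ≥ 7.280595/(2·0.076²) = 630.245.
The smallest integer n is 631.

631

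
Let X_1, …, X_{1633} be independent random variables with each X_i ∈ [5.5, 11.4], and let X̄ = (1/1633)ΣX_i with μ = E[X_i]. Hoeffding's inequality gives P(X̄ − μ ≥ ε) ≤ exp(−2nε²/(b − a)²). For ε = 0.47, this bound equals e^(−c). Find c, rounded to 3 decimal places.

20.726

c = 2nε²/(b − a)² = 2·1633·0.47² / 5.9² = 20.7256.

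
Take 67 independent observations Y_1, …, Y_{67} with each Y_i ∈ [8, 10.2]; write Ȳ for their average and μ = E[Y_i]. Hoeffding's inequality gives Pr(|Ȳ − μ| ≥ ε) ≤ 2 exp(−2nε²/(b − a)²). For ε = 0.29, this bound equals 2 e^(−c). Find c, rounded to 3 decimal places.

c = 2nε²/(b − a)² = 2·67·0.29² / 2.2² = 2.3284.

2.328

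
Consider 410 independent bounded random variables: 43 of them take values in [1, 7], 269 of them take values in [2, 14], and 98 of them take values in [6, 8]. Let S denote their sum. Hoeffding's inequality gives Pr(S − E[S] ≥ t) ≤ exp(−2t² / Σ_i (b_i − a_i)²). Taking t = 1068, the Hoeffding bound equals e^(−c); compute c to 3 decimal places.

56.083

Σ(b_i − a_i)² = 43·6² + 269·12² + 98·2² = 40676.
c = 2t² / 40676 = 2·1068² / 40676 = 56.0834.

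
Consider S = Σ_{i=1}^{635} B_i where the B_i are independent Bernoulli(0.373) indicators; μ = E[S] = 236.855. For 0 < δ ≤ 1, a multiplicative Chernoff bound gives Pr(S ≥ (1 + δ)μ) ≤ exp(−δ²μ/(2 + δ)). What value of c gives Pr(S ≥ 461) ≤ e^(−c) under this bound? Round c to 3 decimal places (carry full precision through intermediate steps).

71.993

Write 461 = (1 + δ)μ, so δ = 461/236.855 − 1 = 0.9463385…
Then the exponent is δ²μ/(2 + δ) = (461 − μ)² / (μ·(2 + δ)) = 71.993439.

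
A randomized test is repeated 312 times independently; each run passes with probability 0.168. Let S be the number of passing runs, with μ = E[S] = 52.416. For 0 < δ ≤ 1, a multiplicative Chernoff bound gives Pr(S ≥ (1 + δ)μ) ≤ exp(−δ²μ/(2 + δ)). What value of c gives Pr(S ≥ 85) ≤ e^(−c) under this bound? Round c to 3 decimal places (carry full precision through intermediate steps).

7.726

Write 85 = (1 + δ)μ, so δ = 85/52.416 − 1 = 0.6216422…
Then the exponent is δ²μ/(2 + δ) = (85 − μ)² / (μ·(2 + δ)) = 7.726299.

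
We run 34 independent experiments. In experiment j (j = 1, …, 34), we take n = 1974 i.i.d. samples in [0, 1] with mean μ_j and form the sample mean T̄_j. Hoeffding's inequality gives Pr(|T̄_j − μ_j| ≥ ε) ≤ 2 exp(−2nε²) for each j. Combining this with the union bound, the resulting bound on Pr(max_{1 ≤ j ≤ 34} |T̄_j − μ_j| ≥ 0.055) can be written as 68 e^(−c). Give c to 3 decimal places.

11.943

Union bound over the 34 events: Pr(max_{1 ≤ j ≤ 34} |T̄_j − μ_j| ≥ 0.055) ≤ 34·2·exp(−2nε²) = 68 exp(−2·1974·0.055²).
So c = 2·1974·0.055² = 11.9427.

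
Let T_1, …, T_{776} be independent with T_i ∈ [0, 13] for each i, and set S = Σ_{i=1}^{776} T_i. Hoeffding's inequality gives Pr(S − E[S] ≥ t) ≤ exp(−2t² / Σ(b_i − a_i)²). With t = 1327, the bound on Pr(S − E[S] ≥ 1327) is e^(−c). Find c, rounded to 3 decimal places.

Σ(b_i − a_i)² = 776·(13)² = 131144.
c = 2t²/131144 = 2·1327²/131144 = 26.8549.

26.855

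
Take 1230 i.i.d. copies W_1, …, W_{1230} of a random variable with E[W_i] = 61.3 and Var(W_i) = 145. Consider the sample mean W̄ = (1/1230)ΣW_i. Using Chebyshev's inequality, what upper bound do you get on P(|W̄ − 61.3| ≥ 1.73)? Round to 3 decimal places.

0.039

Var(W̄) = Var(W_i)/n = 145/1230 = 0.11789.
Chebyshev: P(|W̄ − 61.3| ≥ 1.73) ≤ Var(W̄)/(1.73)² = 145/(1230·1.73²) = 0.0394.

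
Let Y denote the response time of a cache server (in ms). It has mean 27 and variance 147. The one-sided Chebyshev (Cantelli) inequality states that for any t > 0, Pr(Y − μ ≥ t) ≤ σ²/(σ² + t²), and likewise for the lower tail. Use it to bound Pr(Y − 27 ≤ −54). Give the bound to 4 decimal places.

Here σ² = 147 and t = 54, so σ² + t² = 3063.
Cantelli's bound: 147/3063 = 0.0480.

0.0480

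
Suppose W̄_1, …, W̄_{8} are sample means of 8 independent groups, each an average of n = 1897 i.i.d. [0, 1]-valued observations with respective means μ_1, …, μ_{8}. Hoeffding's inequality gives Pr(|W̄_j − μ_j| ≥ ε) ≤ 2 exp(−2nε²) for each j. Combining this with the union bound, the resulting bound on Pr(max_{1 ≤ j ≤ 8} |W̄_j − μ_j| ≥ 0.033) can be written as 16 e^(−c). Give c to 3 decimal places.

4.132

Union bound over the 8 events: Pr(max_{1 ≤ j ≤ 8} |W̄_j − μ_j| ≥ 0.033) ≤ 8·2·exp(−2nε²) = 16 exp(−2·1897·0.033²).
So c = 2·1897·0.033² = 4.1317.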